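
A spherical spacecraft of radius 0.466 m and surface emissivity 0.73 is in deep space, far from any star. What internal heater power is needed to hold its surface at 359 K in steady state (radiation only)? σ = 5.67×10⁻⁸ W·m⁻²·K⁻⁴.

P ≈ 1880 W

P = εσ·4πr²·T⁴.
4πr² = 2.729 m²; T⁴ = 1.661×10¹⁰ K⁴.
P = 0.73·5.67×10⁻⁸·2.729·1.661×10¹⁰.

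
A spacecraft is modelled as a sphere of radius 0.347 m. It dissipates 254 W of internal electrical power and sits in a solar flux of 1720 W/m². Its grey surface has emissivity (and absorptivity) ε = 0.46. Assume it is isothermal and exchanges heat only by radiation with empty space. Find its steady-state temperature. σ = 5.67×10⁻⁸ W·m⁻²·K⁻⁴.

T ≈ 344 K

At steady state, absorbed solar power + internal power = radiated power.
Absorbed: α·S·A_cross = 0.46·1720·0.3783 = 299.3 W (cross-section πr²).
Total input = 299.3 + 254 = 553.3 W.
Radiated: εσ·A_surf·T⁴ with A_surf = 4πr² = 1.513 m².
T⁴ = 553.3/(0.46·5.67×10⁻⁸·1.513) = 1.402×10¹⁰ K⁴.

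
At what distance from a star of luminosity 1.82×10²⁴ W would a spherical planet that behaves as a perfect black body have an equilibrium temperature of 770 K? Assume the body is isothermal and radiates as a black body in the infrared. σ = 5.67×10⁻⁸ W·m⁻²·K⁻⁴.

For an isothermal black-emitting sphere, (1−a)S·πr² = σ·4πr²·T⁴ ⇒ S = 4σT⁴/(1−a).
S = 4·5.67×10⁻⁸·(770)⁴/1.00 = 79730 W/m².
Flux falls as S = L/(4πd²), so d = √(L/(4πS)) = √(1.82×10²⁴/(4π·79730)).

d ≈ 1.35×10⁹ m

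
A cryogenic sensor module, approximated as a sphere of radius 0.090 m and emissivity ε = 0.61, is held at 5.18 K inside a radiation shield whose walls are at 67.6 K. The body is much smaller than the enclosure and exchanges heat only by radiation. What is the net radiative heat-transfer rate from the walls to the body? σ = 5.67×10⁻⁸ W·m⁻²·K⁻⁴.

P_net ≈ 0.0735 W

For a small grey body in a large enclosure: P_net = εσA(T_body⁴ − T_wall⁴).
A = 4πr² = 0.1018 m²; T_body⁴ − T_wall⁴ = 720.0 − 2.088×10⁷ = -2.088×10⁷ K⁴.
|P_net| = 0.61·5.67×10⁻⁸·0.1018·2.088×10⁷.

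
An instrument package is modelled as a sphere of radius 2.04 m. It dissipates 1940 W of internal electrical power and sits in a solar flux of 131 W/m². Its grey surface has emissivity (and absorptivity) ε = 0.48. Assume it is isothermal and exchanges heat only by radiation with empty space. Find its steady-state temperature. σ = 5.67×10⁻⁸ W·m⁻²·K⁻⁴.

At steady state, absorbed solar power + internal power = radiated power.
Absorbed: α·S·A_cross = 0.48·131·13.07 = 822.1 W (cross-section πr²).
Total input = 822.1 + 1940 = 2762 W.
Radiated: εσ·A_surf·T⁴ with A_surf = 4πr² = 52.30 m².
T⁴ = 2762/(0.48·5.67×10⁻⁸·52.30) = 1.941×10⁹ K⁴.

T ≈ 210 K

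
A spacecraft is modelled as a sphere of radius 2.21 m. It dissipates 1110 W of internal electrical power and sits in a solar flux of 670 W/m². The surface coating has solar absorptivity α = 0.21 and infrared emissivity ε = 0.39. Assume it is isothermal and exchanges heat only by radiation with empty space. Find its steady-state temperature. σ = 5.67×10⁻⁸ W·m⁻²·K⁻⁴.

At steady state, absorbed solar power + internal power = radiated power.
Absorbed: α·S·A_cross = 0.21·670·15.34 = 2159 W (cross-section πr²).
Total input = 2159 + 1110 = 3269 W.
Radiated: εσ·A_surf·T⁴ with A_surf = 4πr² = 61.38 m².
T⁴ = 3269/(0.39·5.67×10⁻⁸·61.38) = 2.409×10⁹ K⁴.

T ≈ 222 K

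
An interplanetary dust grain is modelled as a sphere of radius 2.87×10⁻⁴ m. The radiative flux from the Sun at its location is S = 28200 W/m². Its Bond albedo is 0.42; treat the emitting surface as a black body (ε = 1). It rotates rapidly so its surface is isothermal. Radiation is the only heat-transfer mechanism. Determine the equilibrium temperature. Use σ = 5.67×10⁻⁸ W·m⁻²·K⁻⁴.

T ≈ 518 K

At equilibrium, absorbed power = emitted power.
Absorbing cross-section = πr² = 2.588×10⁻⁷ m²; emitting surface = 4πr² = 1.035×10⁻⁶ m² (ratio 4).
(1−a)S·A_cross = εσ·A_surf·T⁴  ⇒  T⁴ = (1−a)S/(4σ).
T⁴ = 0.580·28200/(4·5.67×10⁻⁸) = 7.212×10¹⁰ K⁴.
T = (7.212×10¹⁰)^(1/4).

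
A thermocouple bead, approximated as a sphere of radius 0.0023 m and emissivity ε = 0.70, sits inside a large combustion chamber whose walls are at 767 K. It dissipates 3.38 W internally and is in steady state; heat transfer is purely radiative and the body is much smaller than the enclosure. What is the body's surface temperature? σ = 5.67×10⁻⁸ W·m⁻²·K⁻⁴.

For a small grey body in a large enclosure, net radiated power = εσA(T⁴ − T_w⁴).
Steady state: P = εσA(T⁴ − T_w⁴) with A = 4πr² = 6.648×10⁻⁵ m².
T⁴ = P/(εσA) + T_w⁴ = 3.38/(0.70·5.67×10⁻⁸·6.648×10⁻⁵) + (767)⁴
    = 1.281×10¹² + 3.461×10¹¹ = 1.627×10¹² K⁴.

T ≈ 1130 K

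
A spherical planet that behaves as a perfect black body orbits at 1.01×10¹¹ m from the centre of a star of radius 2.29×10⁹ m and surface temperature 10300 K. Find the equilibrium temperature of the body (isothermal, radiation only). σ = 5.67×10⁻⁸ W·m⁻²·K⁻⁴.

T ≈ 1100 K

The star's surface emits σT_*⁴; at distance d the flux is S = σT_*⁴(R_*/d)².
S = 5.67×10⁻⁸·(10300)⁴·(2.29×10⁹/1.01×10¹¹)² = 3.281×10⁵ W/m².
For an isothermal sphere T⁴ = (1−a)S/(4σ) = 1.446×10¹² K⁴.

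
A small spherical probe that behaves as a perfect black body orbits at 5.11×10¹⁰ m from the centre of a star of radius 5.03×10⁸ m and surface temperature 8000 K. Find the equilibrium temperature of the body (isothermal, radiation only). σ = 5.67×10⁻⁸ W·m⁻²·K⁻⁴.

The star's surface emits σT_*⁴; at distance d the flux is S = σT_*⁴(R_*/d)².
S = 5.67×10⁻⁸·(8000)⁴·(5.03×10⁸/5.11×10¹⁰)² = 22500 W/m².
For an isothermal sphere T⁴ = (1−a)S/(4σ) = 9.922×10¹⁰ K⁴.

T ≈ 561 K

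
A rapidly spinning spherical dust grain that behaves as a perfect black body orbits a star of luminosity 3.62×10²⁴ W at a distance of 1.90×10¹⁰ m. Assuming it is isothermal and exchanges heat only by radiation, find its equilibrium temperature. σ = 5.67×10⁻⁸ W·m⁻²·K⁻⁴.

T ≈ 244 K

First find the stellar flux at distance d: S = L/(4πd²) = 3.62×10²⁴/(4π·(1.90×10¹⁰)²) = 798.0 W/m².
For an isothermal sphere, absorbed (1−a)S·πr² = emitted σ·4πr²·T⁴, so T⁴ = (1−a)S/(4σ).
T⁴ = 1.00·798.0/(4·5.67×10⁻⁸) = 3.518×10⁹ K⁴.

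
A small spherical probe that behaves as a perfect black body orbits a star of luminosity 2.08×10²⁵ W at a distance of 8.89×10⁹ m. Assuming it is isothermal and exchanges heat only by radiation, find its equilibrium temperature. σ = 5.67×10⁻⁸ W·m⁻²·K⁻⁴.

T ≈ 551 K

First find the stellar flux at distance d: S = L/(4πd²) = 2.08×10²⁵/(4π·(8.89×10⁹)²) = 20940 W/m².
For an isothermal sphere, absorbed (1−a)S·πr² = emitted σ·4πr²·T⁴, so T⁴ = (1−a)S/(4σ).
T⁴ = 1.00·20940/(4·5.67×10⁻⁸) = 9.234×10¹⁰ K⁴.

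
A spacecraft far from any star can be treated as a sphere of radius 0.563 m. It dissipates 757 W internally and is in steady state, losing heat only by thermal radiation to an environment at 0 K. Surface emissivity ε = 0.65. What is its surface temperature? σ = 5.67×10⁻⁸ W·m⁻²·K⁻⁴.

Steady state: internal power = radiated power, P = εσA T⁴.
Radiating area A = 4πr² = 3.983 m².
T⁴ = P/(εσA) = 757/(0.65·5.67×10⁻⁸·3.983) = 5.157×10⁹ K⁴.
T = (5.157×10⁹)^(1/4).

T ≈ 268 K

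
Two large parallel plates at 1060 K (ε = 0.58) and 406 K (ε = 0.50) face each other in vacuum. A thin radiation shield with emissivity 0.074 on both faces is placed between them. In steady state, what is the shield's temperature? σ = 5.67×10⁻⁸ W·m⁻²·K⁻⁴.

T_s ≈ 898 K

In steady state the net flux on the hot side equals that on the cold side.
σ(T₁⁴−T_s⁴)/D₁ = σ(T_s⁴−T₂⁴)/D₂, with D₁ = 1/ε₁+1/ε_s−1 = 14.24, D₂ = 1/ε_s+1/ε₂−1 = 14.51.
Solve for T_s⁴: T_s⁴ = (D₂·T₁⁴ + D₁·T₂⁴)/(D₁+D₂) = 6.508×10¹¹ K⁴.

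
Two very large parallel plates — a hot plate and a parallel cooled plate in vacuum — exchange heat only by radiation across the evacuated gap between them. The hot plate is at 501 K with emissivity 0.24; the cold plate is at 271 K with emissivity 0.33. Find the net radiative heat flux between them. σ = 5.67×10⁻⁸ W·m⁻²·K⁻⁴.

For two infinite grey parallel plates, q = σ(T₁⁴ − T₂⁴)/(1/ε₁ + 1/ε₂ − 1).
T₁⁴ − T₂⁴ = 6.300×10¹⁰ − 5.394×10⁹ = 5.761×10¹⁰ K⁴.
1/ε₁ + 1/ε₂ − 1 = 4.167 + 3.030 − 1 = 6.197.
q = 5.67×10⁻⁸ × 5.761×10¹⁰ / 6.197.

q ≈ 527 W/m²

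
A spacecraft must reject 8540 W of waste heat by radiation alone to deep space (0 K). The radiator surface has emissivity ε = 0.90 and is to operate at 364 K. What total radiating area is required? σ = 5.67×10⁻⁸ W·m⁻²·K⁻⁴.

P = εσA T⁴ ⇒ A = P/(εσT⁴).
T⁴ = 1.756×10¹⁰ K⁴.
A = 8540/(0.90 × 5.67×10⁻⁸ × 1.756×10¹⁰).

A ≈ 9.53 m²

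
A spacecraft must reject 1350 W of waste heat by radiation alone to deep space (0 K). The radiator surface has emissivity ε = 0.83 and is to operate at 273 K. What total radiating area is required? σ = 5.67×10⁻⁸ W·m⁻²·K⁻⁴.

A ≈ 5.16 m²

P = εσA T⁴ ⇒ A = P/(εσT⁴).
T⁴ = 5.555×10⁹ K⁴.
A = 1350/(0.83 × 5.67×10⁻⁸ × 5.555×10⁹).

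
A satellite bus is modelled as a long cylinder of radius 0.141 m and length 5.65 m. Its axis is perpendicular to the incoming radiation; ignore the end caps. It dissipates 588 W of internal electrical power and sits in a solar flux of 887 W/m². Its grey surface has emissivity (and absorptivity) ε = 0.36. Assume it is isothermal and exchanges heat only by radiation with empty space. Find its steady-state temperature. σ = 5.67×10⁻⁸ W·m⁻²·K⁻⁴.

T ≈ 322 K

At steady state, absorbed solar power + internal power = radiated power.
Absorbed: α·S·A_cross = 0.36·887·1.593 = 508.8 W (cross-section 2rL).
Total input = 508.8 + 588 = 1097 W.
Radiated: εσ·A_surf·T⁴ with A_surf = 2πrL = 5.005 m².
T⁴ = 1097/(0.36·5.67×10⁻⁸·5.005) = 1.073×10¹⁰ K⁴.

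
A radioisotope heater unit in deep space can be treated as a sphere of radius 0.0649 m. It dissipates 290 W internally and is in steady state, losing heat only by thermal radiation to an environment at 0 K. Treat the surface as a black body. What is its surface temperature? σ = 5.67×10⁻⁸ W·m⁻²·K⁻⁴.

T ≈ 558 K

Steady state: internal power = radiated power, P = εσA T⁴.
Radiating area A = 4πr² = 0.05293 m².
T⁴ = P/(εσA) = 290/(1.0·5.67×10⁻⁸·0.05293) = 9.663×10¹⁰ K⁴.
T = (9.663×10¹⁰)^(1/4).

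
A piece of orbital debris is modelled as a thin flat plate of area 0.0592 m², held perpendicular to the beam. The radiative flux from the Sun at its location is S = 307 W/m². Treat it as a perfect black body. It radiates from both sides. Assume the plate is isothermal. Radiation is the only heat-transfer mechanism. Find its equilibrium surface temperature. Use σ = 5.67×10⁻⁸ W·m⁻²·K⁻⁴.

At equilibrium, absorbed power = emitted power.
Absorbing cross-section = A = 0.05920 m²; emitting surface = 2A = 0.1184 m² (ratio 2).
S·A_cross = εσ·A_surf·T⁴  ⇒  T⁴ = S/(2σ).
T⁴ = 1.00·307/(2·5.67×10⁻⁸) = 2.707×10⁹ K⁴.
T = (2.707×10⁹)^(1/4).

T ≈ 228 K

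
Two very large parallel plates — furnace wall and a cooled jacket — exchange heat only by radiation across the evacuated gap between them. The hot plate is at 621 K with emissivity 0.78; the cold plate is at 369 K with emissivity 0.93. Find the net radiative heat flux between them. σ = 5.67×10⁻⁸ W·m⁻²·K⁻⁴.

For two infinite grey parallel plates, q = σ(T₁⁴ − T₂⁴)/(1/ε₁ + 1/ε₂ − 1).
T₁⁴ − T₂⁴ = 1.487×10¹¹ − 1.854×10¹⁰ = 1.302×10¹¹ K⁴.
1/ε₁ + 1/ε₂ − 1 = 1.282 + 1.075 − 1 = 1.357.
q = 5.67×10⁻⁸ × 1.302×10¹¹ / 1.357.

q ≈ 5440 W/m²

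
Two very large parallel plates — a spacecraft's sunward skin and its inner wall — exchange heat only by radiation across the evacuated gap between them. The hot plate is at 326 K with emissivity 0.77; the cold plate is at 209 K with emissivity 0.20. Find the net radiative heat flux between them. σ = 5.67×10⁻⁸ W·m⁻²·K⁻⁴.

For two infinite grey parallel plates, q = σ(T₁⁴ − T₂⁴)/(1/ε₁ + 1/ε₂ − 1).
T₁⁴ − T₂⁴ = 1.129×10¹⁰ − 1.908×10⁹ = 9.387×10⁹ K⁴.
1/ε₁ + 1/ε₂ − 1 = 1.299 + 5.000 − 1 = 5.299.
q = 5.67×10⁻⁸ × 9.387×10⁹ / 5.299.

q ≈ 100 W/m²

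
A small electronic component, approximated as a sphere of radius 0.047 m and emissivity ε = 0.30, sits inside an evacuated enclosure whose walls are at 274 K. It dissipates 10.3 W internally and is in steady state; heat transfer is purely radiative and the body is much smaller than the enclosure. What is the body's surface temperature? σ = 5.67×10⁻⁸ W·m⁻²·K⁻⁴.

For a small grey body in a large enclosure, net radiated power = εσA(T⁴ − T_w⁴).
Steady state: P = εσA(T⁴ − T_w⁴) with A = 4πr² = 0.02776 m².
T⁴ = P/(εσA) + T_w⁴ = 10.3/(0.30·5.67×10⁻⁸·0.02776) + (274)⁴
    = 2.181×10¹⁰ + 5.636×10⁹ = 2.745×10¹⁰ K⁴.

T ≈ 407 K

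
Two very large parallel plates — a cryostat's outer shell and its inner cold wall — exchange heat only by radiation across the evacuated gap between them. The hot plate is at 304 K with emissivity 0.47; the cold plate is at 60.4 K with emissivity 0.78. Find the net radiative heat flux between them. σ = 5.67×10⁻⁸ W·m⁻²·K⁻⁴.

q ≈ 201 W/m²

For two infinite grey parallel plates, q = σ(T₁⁴ − T₂⁴)/(1/ε₁ + 1/ε₂ − 1).
T₁⁴ − T₂⁴ = 8.541×10⁹ − 1.331×10⁷ = 8.527×10⁹ K⁴.
1/ε₁ + 1/ε₂ − 1 = 2.128 + 1.282 − 1 = 2.410.
q = 5.67×10⁻⁸ × 8.527×10⁹ / 2.410.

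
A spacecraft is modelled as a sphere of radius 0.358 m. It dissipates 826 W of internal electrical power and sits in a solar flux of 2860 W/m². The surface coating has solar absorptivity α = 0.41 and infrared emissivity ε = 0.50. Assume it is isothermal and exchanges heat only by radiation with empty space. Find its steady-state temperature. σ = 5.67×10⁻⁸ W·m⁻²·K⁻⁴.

T ≈ 411 K

At steady state, absorbed solar power + internal power = radiated power.
Absorbed: α·S·A_cross = 0.41·2860·0.4026 = 472.1 W (cross-section πr²).
Total input = 472.1 + 826 = 1298 W.
Radiated: εσ·A_surf·T⁴ with A_surf = 4πr² = 1.611 m².
T⁴ = 1298/(0.50·5.67×10⁻⁸·1.611) = 2.843×10¹⁰ K⁴.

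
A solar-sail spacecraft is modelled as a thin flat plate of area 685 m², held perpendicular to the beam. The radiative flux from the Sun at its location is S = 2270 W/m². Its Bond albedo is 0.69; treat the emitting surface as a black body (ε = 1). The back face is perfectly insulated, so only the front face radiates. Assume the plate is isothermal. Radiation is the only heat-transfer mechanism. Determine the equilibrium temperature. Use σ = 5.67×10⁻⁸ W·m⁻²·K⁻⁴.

T ≈ 334 K

At equilibrium, absorbed power = emitted power.
Absorbing cross-section = A = 685.0 m²; emitting surface = A = 685.0 m² (ratio 1).
(1−a)S·A_cross = εσ·A_surf·T⁴  ⇒  T⁴ = (1−a)S/(1σ).
T⁴ = 0.310·2270/(1·5.67×10⁻⁸) = 1.241×10¹⁰ K⁴.
T = (1.241×10¹⁰)^(1/4).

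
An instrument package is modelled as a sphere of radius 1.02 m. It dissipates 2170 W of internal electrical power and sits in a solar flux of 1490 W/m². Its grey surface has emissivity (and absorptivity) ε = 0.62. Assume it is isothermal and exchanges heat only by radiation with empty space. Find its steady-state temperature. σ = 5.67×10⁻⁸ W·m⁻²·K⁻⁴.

At steady state, absorbed solar power + internal power = radiated power.
Absorbed: α·S·A_cross = 0.62·1490·3.269 = 3019 W (cross-section πr²).
Total input = 3019 + 2170 = 5189 W.
Radiated: εσ·A_surf·T⁴ with A_surf = 4πr² = 13.07 m².
T⁴ = 5189/(0.62·5.67×10⁻⁸·13.07) = 1.129×10¹⁰ K⁴.

T ≈ 326 K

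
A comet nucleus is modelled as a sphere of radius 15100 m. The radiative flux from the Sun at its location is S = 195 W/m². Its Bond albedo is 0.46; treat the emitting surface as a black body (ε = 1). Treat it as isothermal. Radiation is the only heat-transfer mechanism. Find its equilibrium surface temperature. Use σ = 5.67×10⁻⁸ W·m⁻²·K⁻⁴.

At equilibrium, absorbed power = emitted power.
Absorbing cross-section = πr² = 7.163×10⁸ m²; emitting surface = 4πr² = 2.865×10⁹ m² (ratio 4).
(1−a)S·A_cross = εσ·A_surf·T⁴  ⇒  T⁴ = (1−a)S/(4σ).
T⁴ = 0.540·195/(4·5.67×10⁻⁸) = 4.643×10⁸ K⁴.
T = (4.643×10⁸)^(1/4).

T ≈ 147 K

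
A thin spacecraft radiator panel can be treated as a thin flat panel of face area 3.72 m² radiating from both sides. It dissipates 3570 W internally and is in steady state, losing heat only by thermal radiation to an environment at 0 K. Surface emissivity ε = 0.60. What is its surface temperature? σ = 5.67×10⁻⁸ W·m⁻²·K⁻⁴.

Steady state: internal power = radiated power, P = εσA T⁴.
Radiating area A = 2·3.72 = 7.440 m².
T⁴ = P/(εσA) = 3570/(0.60·5.67×10⁻⁸·7.440) = 1.410×10¹⁰ K⁴.
T = (1.410×10¹⁰)^(1/4).

T ≈ 345 K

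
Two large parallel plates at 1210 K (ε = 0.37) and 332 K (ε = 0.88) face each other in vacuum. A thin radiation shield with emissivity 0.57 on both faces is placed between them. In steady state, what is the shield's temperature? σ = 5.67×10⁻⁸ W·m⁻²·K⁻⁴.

T_s ≈ 935 K

In steady state the net flux on the hot side equals that on the cold side.
σ(T₁⁴−T_s⁴)/D₁ = σ(T_s⁴−T₂⁴)/D₂, with D₁ = 1/ε₁+1/ε_s−1 = 3.457, D₂ = 1/ε_s+1/ε₂−1 = 1.891.
Solve for T_s⁴: T_s⁴ = (D₂·T₁⁴ + D₁·T₂⁴)/(D₁+D₂) = 7.657×10¹¹ K⁴.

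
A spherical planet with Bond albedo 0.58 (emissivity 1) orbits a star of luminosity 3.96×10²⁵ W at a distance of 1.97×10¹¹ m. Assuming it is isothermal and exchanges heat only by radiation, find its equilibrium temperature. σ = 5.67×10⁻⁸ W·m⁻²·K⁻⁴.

First find the stellar flux at distance d: S = L/(4πd²) = 3.96×10²⁵/(4π·(1.97×10¹¹)²) = 81.20 W/m².
For an isothermal sphere, absorbed (1−a)S·πr² = emitted σ·4πr²·T⁴, so T⁴ = (1−a)S/(4σ).
T⁴ = 0.420·81.20/(4·5.67×10⁻⁸) = 1.504×10⁸ K⁴.

T ≈ 111 K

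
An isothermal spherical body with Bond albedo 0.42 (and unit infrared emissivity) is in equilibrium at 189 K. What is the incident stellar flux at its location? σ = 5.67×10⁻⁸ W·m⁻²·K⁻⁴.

S ≈ 499 W/m²

(1−a)S·πr² = σ·4πr²·T⁴ ⇒ S = 4σT⁴/(1−a).
S = 4·5.67×10⁻⁸·1.276×10⁹/0.580.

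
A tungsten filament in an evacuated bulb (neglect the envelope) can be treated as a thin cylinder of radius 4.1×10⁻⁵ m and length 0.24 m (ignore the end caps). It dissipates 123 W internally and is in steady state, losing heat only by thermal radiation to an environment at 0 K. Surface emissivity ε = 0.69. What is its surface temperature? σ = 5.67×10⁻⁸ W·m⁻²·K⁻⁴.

T ≈ 2670 K

Steady state: internal power = radiated power, P = εσA T⁴.
Radiating area A = 2πrL = 6.183×10⁻⁵ m².
T⁴ = P/(εσA) = 123/(0.69·5.67×10⁻⁸·6.183×10⁻⁵) = 5.085×10¹³ K⁴.
T = (5.085×10¹³)^(1/4).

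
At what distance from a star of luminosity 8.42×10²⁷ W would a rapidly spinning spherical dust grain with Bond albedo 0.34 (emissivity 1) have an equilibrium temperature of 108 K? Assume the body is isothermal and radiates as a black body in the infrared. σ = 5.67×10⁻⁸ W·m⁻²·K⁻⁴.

d ≈ 3.79×10¹² m

For an isothermal black-emitting sphere, (1−a)S·πr² = σ·4πr²·T⁴ ⇒ S = 4σT⁴/(1−a).
S = 4·5.67×10⁻⁸·(108)⁴/0.660 = 46.75 W/m².
Flux falls as S = L/(4πd²), so d = √(L/(4πS)) = √(8.42×10²⁷/(4π·46.75)).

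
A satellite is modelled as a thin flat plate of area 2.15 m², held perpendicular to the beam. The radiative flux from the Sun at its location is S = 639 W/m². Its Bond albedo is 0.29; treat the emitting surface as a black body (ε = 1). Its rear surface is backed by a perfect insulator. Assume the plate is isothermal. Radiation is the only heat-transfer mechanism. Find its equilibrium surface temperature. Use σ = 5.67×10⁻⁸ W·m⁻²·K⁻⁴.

T ≈ 299 K

At equilibrium, absorbed power = emitted power.
Absorbing cross-section = A = 2.150 m²; emitting surface = A = 2.150 m² (ratio 1).
(1−a)S·A_cross = εσ·A_surf·T⁴  ⇒  T⁴ = (1−a)S/(1σ).
T⁴ = 0.710·639/(1·5.67×10⁻⁸) = 8.002×10⁹ K⁴.
T = (8.002×10⁹)^(1/4).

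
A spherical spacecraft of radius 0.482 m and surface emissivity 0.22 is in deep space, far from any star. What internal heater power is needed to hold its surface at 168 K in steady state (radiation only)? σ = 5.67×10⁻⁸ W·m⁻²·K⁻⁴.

P = εσ·4πr²·T⁴.
4πr² = 2.919 m²; T⁴ = 7.966×10⁸ K⁴.
P = 0.22·5.67×10⁻⁸·2.919·7.966×10⁸.

P ≈ 29.0 W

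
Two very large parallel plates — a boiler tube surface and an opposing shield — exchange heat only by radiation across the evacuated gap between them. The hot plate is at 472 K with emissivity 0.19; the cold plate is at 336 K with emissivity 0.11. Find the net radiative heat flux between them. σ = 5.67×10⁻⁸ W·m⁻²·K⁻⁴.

For two infinite grey parallel plates, q = σ(T₁⁴ − T₂⁴)/(1/ε₁ + 1/ε₂ − 1).
T₁⁴ − T₂⁴ = 4.963×10¹⁰ − 1.275×10¹⁰ = 3.689×10¹⁰ K⁴.
1/ε₁ + 1/ε₂ − 1 = 5.263 + 9.091 − 1 = 13.35.
q = 5.67×10⁻⁸ × 3.689×10¹⁰ / 13.35.

q ≈ 157 W/m²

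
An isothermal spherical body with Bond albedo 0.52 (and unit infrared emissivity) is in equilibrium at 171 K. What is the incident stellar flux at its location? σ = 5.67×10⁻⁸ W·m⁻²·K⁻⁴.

(1−a)S·πr² = σ·4πr²·T⁴ ⇒ S = 4σT⁴/(1−a).
S = 4·5.67×10⁻⁸·8.550×10⁸/0.480.

S ≈ 404 W/m²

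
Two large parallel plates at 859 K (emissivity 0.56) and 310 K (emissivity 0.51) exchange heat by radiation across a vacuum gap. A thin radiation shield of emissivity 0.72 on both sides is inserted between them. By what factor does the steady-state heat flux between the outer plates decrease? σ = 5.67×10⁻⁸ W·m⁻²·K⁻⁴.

Without shield: q₀ = σΔ(T⁴)/(1/ε₁+1/ε₂−1) with denominator 2.746.
With shield the two gaps are in series; the resistances add: (1/ε₁+1/ε_s−1)+(1/ε_s+1/ε₂−1) = 2.175+2.350 = 4.524.
Heat-flux ratio q₀/q = 4.524/2.746.

factor ≈ 1.65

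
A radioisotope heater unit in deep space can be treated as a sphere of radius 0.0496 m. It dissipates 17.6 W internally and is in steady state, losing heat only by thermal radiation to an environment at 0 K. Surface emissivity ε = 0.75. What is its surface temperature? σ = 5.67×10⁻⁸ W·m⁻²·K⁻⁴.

Steady state: internal power = radiated power, P = εσA T⁴.
Radiating area A = 4πr² = 0.03092 m².
T⁴ = P/(εσA) = 17.6/(0.75·5.67×10⁻⁸·0.03092) = 1.339×10¹⁰ K⁴.
T = (1.339×10¹⁰)^(1/4).

T ≈ 340 K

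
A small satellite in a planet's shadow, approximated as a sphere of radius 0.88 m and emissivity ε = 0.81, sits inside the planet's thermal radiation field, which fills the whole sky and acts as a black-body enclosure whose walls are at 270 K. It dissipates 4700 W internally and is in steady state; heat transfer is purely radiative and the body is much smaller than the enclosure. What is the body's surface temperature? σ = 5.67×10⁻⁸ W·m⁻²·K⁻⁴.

For a small grey body in a large enclosure, net radiated power = εσA(T⁴ − T_w⁴).
Steady state: P = εσA(T⁴ − T_w⁴) with A = 4πr² = 9.731 m².
T⁴ = P/(εσA) + T_w⁴ = 4700/(0.81·5.67×10⁻⁸·9.731) + (270)⁴
    = 1.052×10¹⁰ + 5.314×10⁹ = 1.583×10¹⁰ K⁴.

T ≈ 355 K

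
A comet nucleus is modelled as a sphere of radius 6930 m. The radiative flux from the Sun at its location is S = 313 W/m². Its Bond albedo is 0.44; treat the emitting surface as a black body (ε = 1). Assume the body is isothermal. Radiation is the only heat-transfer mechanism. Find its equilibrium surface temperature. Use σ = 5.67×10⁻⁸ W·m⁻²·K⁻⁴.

At equilibrium, absorbed power = emitted power.
Absorbing cross-section = πr² = 1.509×10⁸ m²; emitting surface = 4πr² = 6.035×10⁸ m² (ratio 4).
(1−a)S·A_cross = εσ·A_surf·T⁴  ⇒  T⁴ = (1−a)S/(4σ).
T⁴ = 0.560·313/(4·5.67×10⁻⁸) = 7.728×10⁸ K⁴.
T = (7.728×10⁸)^(1/4).

T ≈ 167 K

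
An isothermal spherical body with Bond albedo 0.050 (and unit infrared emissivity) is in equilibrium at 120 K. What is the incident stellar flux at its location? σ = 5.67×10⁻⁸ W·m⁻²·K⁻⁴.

S ≈ 49.5 W/m²

(1−a)S·πr² = σ·4πr²·T⁴ ⇒ S = 4σT⁴/(1−a).
S = 4·5.67×10⁻⁸·2.074×10⁸/0.950.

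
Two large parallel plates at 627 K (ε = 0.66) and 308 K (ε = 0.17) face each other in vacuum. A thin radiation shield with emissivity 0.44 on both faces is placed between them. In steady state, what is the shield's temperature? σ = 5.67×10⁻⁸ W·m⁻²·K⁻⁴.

T_s ≈ 581 K

In steady state the net flux on the hot side equals that on the cold side.
σ(T₁⁴−T_s⁴)/D₁ = σ(T_s⁴−T₂⁴)/D₂, with D₁ = 1/ε₁+1/ε_s−1 = 2.788, D₂ = 1/ε_s+1/ε₂−1 = 7.155.
Solve for T_s⁴: T_s⁴ = (D₂·T₁⁴ + D₁·T₂⁴)/(D₁+D₂) = 1.137×10¹¹ K⁴.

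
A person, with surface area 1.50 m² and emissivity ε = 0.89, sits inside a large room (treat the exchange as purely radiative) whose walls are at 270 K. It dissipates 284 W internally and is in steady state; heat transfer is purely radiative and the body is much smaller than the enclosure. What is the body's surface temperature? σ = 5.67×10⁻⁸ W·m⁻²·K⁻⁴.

T ≈ 309 K

For a small grey body in a large enclosure, net radiated power = εσA(T⁴ − T_w⁴).
Steady state: P = εσA(T⁴ − T_w⁴) with A = 1.50 m².
T⁴ = P/(εσA) + T_w⁴ = 284/(0.89·5.67×10⁻⁸·1.500) + (270)⁴
    = 3.752×10⁹ + 5.314×10⁹ = 9.066×10⁹ K⁴.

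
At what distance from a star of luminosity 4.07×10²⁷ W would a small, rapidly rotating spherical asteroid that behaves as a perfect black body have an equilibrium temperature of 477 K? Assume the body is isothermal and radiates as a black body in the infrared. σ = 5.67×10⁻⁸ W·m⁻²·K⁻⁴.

For an isothermal black-emitting sphere, (1−a)S·πr² = σ·4πr²·T⁴ ⇒ S = 4σT⁴/(1−a).
S = 4·5.67×10⁻⁸·(477)⁴/1.00 = 11740 W/m².
Flux falls as S = L/(4πd²), so d = √(L/(4πS)) = √(4.07×10²⁷/(4π·11740)).

d ≈ 1.66×10¹¹ m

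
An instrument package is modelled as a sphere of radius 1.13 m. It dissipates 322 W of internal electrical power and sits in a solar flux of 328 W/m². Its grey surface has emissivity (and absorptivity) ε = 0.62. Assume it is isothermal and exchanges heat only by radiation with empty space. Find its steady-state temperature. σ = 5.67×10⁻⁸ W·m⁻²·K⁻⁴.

At steady state, absorbed solar power + internal power = radiated power.
Absorbed: α·S·A_cross = 0.62·328·4.011 = 815.8 W (cross-section πr²).
Total input = 815.8 + 322 = 1138 W.
Radiated: εσ·A_surf·T⁴ with A_surf = 4πr² = 16.05 m².
T⁴ = 1138/(0.62·5.67×10⁻⁸·16.05) = 2.017×10⁹ K⁴.

T ≈ 212 K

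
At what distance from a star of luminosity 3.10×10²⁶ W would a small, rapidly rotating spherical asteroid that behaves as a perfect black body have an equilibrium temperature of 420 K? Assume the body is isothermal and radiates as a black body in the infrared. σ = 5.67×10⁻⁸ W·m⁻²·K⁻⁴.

For an isothermal black-emitting sphere, (1−a)S·πr² = σ·4πr²·T⁴ ⇒ S = 4σT⁴/(1−a).
S = 4·5.67×10⁻⁸·(420)⁴/1.00 = 7057 W/m².
Flux falls as S = L/(4πd²), so d = √(L/(4πS)) = √(3.10×10²⁶/(4π·7057)).

d ≈ 5.91×10¹⁰ m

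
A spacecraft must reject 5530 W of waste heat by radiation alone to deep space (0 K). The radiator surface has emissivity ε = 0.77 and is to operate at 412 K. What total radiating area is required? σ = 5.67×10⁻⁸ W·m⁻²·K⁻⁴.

A ≈ 4.40 m²

P = εσA T⁴ ⇒ A = P/(εσT⁴).
T⁴ = 2.881×10¹⁰ K⁴.
A = 5530/(0.77 × 5.67×10⁻⁸ × 2.881×10¹⁰).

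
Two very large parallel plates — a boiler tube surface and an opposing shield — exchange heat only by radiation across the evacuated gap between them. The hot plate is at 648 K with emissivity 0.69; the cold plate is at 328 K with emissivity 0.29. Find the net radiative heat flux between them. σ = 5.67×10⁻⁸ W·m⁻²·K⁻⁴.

q ≈ 2400 W/m²

For two infinite grey parallel plates, q = σ(T₁⁴ − T₂⁴)/(1/ε₁ + 1/ε₂ − 1).
T₁⁴ − T₂⁴ = 1.763×10¹¹ − 1.157×10¹⁰ = 1.647×10¹¹ K⁴.
1/ε₁ + 1/ε₂ − 1 = 1.449 + 3.448 − 1 = 3.898.
q = 5.67×10⁻⁸ × 1.647×10¹¹ / 3.898.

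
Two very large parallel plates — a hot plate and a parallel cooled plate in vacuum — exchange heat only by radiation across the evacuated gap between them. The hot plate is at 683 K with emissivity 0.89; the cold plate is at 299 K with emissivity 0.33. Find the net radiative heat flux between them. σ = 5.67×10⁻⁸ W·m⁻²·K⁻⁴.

q ≈ 3770 W/m²

For two infinite grey parallel plates, q = σ(T₁⁴ − T₂⁴)/(1/ε₁ + 1/ε₂ − 1).
T₁⁴ − T₂⁴ = 2.176×10¹¹ − 7.993×10⁹ = 2.096×10¹¹ K⁴.
1/ε₁ + 1/ε₂ − 1 = 1.124 + 3.030 − 1 = 3.154.
q = 5.67×10⁻⁸ × 2.096×10¹¹ / 3.154.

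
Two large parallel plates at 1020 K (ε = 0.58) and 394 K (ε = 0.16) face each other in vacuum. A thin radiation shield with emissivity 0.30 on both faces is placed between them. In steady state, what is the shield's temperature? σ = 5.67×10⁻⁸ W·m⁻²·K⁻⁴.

In steady state the net flux on the hot side equals that on the cold side.
σ(T₁⁴−T_s⁴)/D₁ = σ(T_s⁴−T₂⁴)/D₂, with D₁ = 1/ε₁+1/ε_s−1 = 4.057, D₂ = 1/ε_s+1/ε₂−1 = 8.583.
Solve for T_s⁴: T_s⁴ = (D₂·T₁⁴ + D₁·T₂⁴)/(D₁+D₂) = 7.427×10¹¹ K⁴.

T_s ≈ 928 K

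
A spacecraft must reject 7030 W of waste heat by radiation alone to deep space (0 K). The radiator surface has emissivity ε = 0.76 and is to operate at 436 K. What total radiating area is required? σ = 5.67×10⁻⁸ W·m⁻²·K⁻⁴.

P = εσA T⁴ ⇒ A = P/(εσT⁴).
T⁴ = 3.614×10¹⁰ K⁴.
A = 7030/(0.76 × 5.67×10⁻⁸ × 3.614×10¹⁰).

A ≈ 4.51 m²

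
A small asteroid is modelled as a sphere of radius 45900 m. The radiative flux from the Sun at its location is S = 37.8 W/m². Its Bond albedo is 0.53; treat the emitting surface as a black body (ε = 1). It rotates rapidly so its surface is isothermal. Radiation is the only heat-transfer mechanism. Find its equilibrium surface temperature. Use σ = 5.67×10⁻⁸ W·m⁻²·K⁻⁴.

T ≈ 94.1 K

At equilibrium, absorbed power = emitted power.
Absorbing cross-section = πr² = 6.619×10⁹ m²; emitting surface = 4πr² = 2.647×10¹⁰ m² (ratio 4).
(1−a)S·A_cross = εσ·A_surf·T⁴  ⇒  T⁴ = (1−a)S/(4σ).
T⁴ = 0.470·37.8/(4·5.67×10⁻⁸) = 7.833×10⁷ K⁴.
T = (7.833×10⁷)^(1/4).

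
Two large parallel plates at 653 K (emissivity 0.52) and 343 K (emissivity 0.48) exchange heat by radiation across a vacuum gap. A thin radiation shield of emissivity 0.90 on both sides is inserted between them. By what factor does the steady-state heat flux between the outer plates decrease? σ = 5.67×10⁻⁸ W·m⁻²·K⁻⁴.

Without shield: q₀ = σΔ(T⁴)/(1/ε₁+1/ε₂−1) with denominator 3.006.
With shield the two gaps are in series; the resistances add: (1/ε₁+1/ε_s−1)+(1/ε_s+1/ε₂−1) = 2.034+2.194 = 4.229.
Heat-flux ratio q₀/q = 4.229/3.006.

factor ≈ 1.41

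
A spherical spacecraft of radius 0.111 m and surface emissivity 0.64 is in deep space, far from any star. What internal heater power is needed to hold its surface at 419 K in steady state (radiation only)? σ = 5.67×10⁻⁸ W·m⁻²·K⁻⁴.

P ≈ 173 W

P = εσ·4πr²·T⁴.
4πr² = 0.1548 m²; T⁴ = 3.082×10¹⁰ K⁴.
P = 0.64·5.67×10⁻⁸·0.1548·3.082×10¹⁰.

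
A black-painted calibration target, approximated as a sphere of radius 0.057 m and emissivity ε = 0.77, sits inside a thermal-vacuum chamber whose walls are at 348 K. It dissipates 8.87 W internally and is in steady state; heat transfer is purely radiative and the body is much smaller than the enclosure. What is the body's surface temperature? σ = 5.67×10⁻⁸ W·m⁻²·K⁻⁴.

T ≈ 374 K

For a small grey body in a large enclosure, net radiated power = εσA(T⁴ − T_w⁴).
Steady state: P = εσA(T⁴ − T_w⁴) with A = 4πr² = 0.04083 m².
T⁴ = P/(εσA) + T_w⁴ = 8.87/(0.77·5.67×10⁻⁸·0.04083) + (348)⁴
    = 4.976×10⁹ + 1.467×10¹⁰ = 1.964×10¹⁰ K⁴.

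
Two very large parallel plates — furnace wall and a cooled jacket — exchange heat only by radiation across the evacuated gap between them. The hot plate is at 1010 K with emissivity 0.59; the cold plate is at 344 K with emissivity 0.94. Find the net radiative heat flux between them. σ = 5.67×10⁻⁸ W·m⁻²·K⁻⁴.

For two infinite grey parallel plates, q = σ(T₁⁴ − T₂⁴)/(1/ε₁ + 1/ε₂ − 1).
T₁⁴ − T₂⁴ = 1.041×10¹² − 1.400×10¹⁰ = 1.027×10¹² K⁴.
1/ε₁ + 1/ε₂ − 1 = 1.695 + 1.064 − 1 = 1.759.
q = 5.67×10⁻⁸ × 1.027×10¹² / 1.759.

q ≈ 33100 W/m²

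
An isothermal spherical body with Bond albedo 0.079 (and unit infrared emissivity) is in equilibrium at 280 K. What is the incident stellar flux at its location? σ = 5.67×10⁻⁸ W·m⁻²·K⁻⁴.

S ≈ 1510 W/m²

(1−a)S·πr² = σ·4πr²·T⁴ ⇒ S = 4σT⁴/(1−a).
S = 4·5.67×10⁻⁸·6.147×10⁹/0.921.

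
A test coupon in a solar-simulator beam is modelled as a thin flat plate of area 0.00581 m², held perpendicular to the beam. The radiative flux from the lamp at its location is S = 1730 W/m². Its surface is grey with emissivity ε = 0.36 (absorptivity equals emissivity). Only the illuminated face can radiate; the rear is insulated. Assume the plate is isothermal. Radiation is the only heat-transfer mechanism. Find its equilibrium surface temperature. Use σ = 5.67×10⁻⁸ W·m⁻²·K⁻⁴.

At equilibrium, absorbed power = emitted power.
Absorbing cross-section = A = 0.005810 m²; emitting surface = A = 0.005810 m² (ratio 1).
εS·A_cross = εσ·A_surf·T⁴  ⇒  T⁴ = S/(1σ)   (ε cancels).
T⁴ = 1730/(1·5.67×10⁻⁸) = 3.051×10¹⁰ K⁴.
T = (3.051×10¹⁰)^(1/4).

T ≈ 418 K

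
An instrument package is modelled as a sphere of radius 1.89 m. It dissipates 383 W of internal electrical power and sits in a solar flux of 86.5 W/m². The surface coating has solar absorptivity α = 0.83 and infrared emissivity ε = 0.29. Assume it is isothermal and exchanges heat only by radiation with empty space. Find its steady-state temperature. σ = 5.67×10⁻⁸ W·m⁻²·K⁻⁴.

T ≈ 200 K

At steady state, absorbed solar power + internal power = radiated power.
Absorbed: α·S·A_cross = 0.83·86.5·11.22 = 805.7 W (cross-section πr²).
Total input = 805.7 + 383 = 1189 W.
Radiated: εσ·A_surf·T⁴ with A_surf = 4πr² = 44.89 m².
T⁴ = 1189/(0.29·5.67×10⁻⁸·44.89) = 1.610×10⁹ K⁴.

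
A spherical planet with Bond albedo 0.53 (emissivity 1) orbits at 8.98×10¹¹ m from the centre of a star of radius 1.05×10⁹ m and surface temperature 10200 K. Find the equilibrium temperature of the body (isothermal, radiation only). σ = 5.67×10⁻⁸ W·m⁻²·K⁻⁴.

The star's surface emits σT_*⁴; at distance d the flux is S = σT_*⁴(R_*/d)².
S = 5.67×10⁻⁸·(10200)⁴·(1.05×10⁹/8.98×10¹¹)² = 839.1 W/m².
For an isothermal sphere T⁴ = (1−a)S/(4σ) = 1.739×10⁹ K⁴.

T ≈ 204 K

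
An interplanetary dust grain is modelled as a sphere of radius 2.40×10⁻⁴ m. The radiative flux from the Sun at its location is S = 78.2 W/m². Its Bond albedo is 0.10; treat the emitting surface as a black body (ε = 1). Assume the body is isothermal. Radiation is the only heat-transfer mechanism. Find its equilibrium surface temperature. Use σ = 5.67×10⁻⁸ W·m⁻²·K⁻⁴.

At equilibrium, absorbed power = emitted power.
Absorbing cross-section = πr² = 1.810×10⁻⁷ m²; emitting surface = 4πr² = 7.238×10⁻⁷ m² (ratio 4).
(1−a)S·A_cross = εσ·A_surf·T⁴  ⇒  T⁴ = (1−a)S/(4σ).
T⁴ = 0.900·78.2/(4·5.67×10⁻⁸) = 3.103×10⁸ K⁴.
T = (3.103×10⁸)^(1/4).

T ≈ 133 K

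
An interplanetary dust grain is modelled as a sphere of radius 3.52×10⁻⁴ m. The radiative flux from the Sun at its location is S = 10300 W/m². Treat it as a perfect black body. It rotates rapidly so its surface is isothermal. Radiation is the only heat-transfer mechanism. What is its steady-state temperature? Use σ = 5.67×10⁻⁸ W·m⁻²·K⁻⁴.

At equilibrium, absorbed power = emitted power.
Absorbing cross-section = πr² = 3.893×10⁻⁷ m²; emitting surface = 4πr² = 1.557×10⁻⁶ m² (ratio 4).
S·A_cross = εσ·A_surf·T⁴  ⇒  T⁴ = S/(4σ).
T⁴ = 1.00·10300/(4·5.67×10⁻⁸) = 4.541×10¹⁰ K⁴.
T = (4.541×10¹⁰)^(1/4).

T ≈ 462 K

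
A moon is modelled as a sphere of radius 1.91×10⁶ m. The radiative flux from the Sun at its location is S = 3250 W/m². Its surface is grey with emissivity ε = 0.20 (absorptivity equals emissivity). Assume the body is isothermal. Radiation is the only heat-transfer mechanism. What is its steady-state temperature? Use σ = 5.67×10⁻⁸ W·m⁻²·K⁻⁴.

At equilibrium, absorbed power = emitted power.
Absorbing cross-section = πr² = 1.146×10¹³ m²; emitting surface = 4πr² = 4.584×10¹³ m² (ratio 4).
εS·A_cross = εσ·A_surf·T⁴  ⇒  T⁴ = S/(4σ)   (ε cancels).
T⁴ = 3250/(4·5.67×10⁻⁸) = 1.433×10¹⁰ K⁴.
T = (1.433×10¹⁰)^(1/4).

T ≈ 346 K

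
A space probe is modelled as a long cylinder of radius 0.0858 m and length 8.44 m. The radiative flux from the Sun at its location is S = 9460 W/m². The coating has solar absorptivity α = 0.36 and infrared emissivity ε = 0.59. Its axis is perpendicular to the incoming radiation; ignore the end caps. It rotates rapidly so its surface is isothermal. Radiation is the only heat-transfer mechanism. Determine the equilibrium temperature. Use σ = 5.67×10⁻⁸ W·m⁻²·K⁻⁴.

T ≈ 424 K

At equilibrium, absorbed power = emitted power.
Absorbing cross-section = 2rL = 1.448 m²; emitting surface = 2πrL = 4.550 m² (ratio π).
αS·A_cross = εσ·A_surf·T⁴  ⇒  T⁴ = αS/(ε·πσ).
T⁴ = 0.360·9460/(0.59·π·5.67×10⁻⁸) = 3.240×10¹⁰ K⁴.
T = (3.240×10¹⁰)^(1/4).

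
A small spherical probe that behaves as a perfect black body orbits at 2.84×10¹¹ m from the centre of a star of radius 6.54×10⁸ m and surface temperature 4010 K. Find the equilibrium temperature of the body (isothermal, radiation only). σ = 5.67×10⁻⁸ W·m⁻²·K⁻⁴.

The star's surface emits σT_*⁴; at distance d the flux is S = σT_*⁴(R_*/d)².
S = 5.67×10⁻⁸·(4010)⁴·(6.54×10⁸/2.84×10¹¹)² = 77.75 W/m².
For an isothermal sphere T⁴ = (1−a)S/(4σ) = 3.428×10⁸ K⁴.

T ≈ 136 K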